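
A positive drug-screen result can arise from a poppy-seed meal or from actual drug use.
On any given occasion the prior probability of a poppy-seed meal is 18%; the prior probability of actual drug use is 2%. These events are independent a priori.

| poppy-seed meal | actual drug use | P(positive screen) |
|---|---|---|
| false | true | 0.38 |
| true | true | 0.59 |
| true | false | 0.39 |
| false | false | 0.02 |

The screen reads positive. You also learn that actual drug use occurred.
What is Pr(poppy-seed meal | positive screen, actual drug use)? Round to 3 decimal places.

Pr(poppy-seed meal | positive screen, actual drug use) ≈ 0.254

P(positive screen | actual drug use) = 0.38·0.82 + 0.59·0.18 = 0.311600 + 0.106200 = 0.417800
Restricting to configurations with poppy-seed meal present: 0.59·0.18 = 0.106200.
Hence the posterior is 0.106200/0.417800 ≈ 0.254.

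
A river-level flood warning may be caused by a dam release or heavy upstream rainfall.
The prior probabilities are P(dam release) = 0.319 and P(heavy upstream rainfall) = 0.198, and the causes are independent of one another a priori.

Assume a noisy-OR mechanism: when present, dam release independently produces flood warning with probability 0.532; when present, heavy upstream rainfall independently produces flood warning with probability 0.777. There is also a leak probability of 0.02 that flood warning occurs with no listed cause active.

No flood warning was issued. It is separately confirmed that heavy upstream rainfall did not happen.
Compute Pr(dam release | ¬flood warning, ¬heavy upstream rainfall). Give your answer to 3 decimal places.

Pr(dam release | ¬flood warning, ¬heavy upstream rainfall) ≈ 0.180

Under noisy-OR, P(flood warning | causes) = 1 − (1−0.02)·∏(1−qᵢ) over the active causes.
Sum P(¬flood warning|·) weighted by the priors over both values of dam release:
  P(¬flood warning | ¬heavy upstream rainfall) = 0.98*0.681 + 0.45864*0.319
        = 0.667380 + 0.146306 = 0.813686
Keeping only the dam release-present terms gives 0.146306, so
  P(dam release | ¬flood warning, ¬heavy upstream rainfall) = 0.146306 / 0.813686 ≈ 0.180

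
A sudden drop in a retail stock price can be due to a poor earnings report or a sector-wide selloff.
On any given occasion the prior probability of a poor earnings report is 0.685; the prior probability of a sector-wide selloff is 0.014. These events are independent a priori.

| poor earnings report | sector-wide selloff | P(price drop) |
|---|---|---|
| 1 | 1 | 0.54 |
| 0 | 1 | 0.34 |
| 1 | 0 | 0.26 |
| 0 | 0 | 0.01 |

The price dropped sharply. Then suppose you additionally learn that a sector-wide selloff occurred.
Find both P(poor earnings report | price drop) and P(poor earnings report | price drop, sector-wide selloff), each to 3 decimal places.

P(poor earnings report | price drop) ≈ 0.975; P(poor earnings report | price drop, sector-wide selloff) ≈ 0.775

By total probability over the 4 (poor earnings report, sector-wide selloff) configurations:
  P(price drop) = 0.01·0.315·0.986 + 0.34·0.315·0.014 + 0.26·0.685·0.986 + 0.54·0.685·0.014
        = 0.003106 + 0.001499 + 0.175607 + 0.005179 = 0.185391
The terms with poor earnings report present sum to 0.180786, so
  P(poor earnings report | price drop) = 0.180786 / 0.185391 ≈ 0.975

With the extra evidence:
Numerator (weight on configurations with poor earnings report): 0.54·0.685 = 0.369900
Denominator P(price drop | sector-wide selloff): 0.34·0.315 + 0.54·0.685 = 0.477000
Posterior = 0.369900 / 0.477000 ≈ 0.775
This is intercausal reasoning (explaining away): once sector-wide selloff accounts for the price drop, poor earnings report becomes less likely.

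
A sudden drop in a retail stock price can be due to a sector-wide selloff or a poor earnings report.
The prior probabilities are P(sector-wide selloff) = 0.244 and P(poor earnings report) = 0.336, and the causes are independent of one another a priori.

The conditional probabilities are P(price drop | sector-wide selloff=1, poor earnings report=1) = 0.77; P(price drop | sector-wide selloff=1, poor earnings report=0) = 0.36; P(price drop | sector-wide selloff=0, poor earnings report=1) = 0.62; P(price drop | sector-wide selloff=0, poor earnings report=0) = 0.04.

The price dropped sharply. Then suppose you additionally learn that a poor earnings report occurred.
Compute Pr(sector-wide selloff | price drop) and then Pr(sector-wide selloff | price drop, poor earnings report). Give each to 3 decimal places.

Pr(sector-wide selloff | price drop) ≈ 0.406; Pr(sector-wide selloff | price drop, poor earnings report) ≈ 0.286

Weight on sector-wide selloff=true, given the evidence: 0.058326 + 0.063128 = 0.121454
Normalizer over all consistent configurations: 0.04×0.756×0.664 + 0.62×0.756×0.336 + 0.36×0.244×0.664 + 0.77×0.244×0.336 = 0.299023
Posterior = 0.121454 / 0.299023 ≈ 0.406

Now condition on the additional information:
Weight on sector-wide selloff=true, given the evidence: 0.77×0.244 = 0.187880
Denominator P(price drop | poor earnings report): 0.62×0.756 + 0.77×0.244 = 0.656600
P(sector-wide selloff | price drop, poor earnings report) = 0.187880/0.656600 ≈ 0.286
The drop from 0.406 to 0.286 is the explaining-away (discounting) effect.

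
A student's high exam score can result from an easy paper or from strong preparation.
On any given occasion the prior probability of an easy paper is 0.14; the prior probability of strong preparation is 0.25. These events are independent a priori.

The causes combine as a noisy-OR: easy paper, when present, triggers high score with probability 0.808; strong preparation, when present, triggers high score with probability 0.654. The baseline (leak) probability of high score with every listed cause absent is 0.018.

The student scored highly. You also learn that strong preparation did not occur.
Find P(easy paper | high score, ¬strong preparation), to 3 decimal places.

Under noisy-OR, P(high score | causes) = 1 − (1−0.018)·∏(1−qᵢ) over the active causes.
Numerator (weight on configurations with easy paper): 0.811456*0.14 = 0.113604
The normalizing constant is 0.018*0.86 + 0.811456*0.14 = 0.129084
Posterior = 0.113604 / 0.129084 ≈ 0.880

P(easy paper | high score, ¬strong preparation) ≈ 0.880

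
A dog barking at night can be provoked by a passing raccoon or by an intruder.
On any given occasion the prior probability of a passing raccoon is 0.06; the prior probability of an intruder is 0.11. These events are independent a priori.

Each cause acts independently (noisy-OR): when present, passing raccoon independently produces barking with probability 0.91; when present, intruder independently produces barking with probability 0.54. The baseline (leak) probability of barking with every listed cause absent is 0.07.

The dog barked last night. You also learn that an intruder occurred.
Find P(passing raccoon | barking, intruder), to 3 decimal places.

P(passing raccoon | barking, intruder) ≈ 0.097

Under noisy-OR, P(barking | causes) = 1 − (1−0.07)·∏(1−qᵢ) over the active causes.
For the numerator, keep only passing raccoon=true terms: 0.961498·0.06 = 0.057690
Normalizer over all consistent configurations: 0.5722·0.94 + 0.961498·0.06 = 0.595558
Posterior = 0.057690 / 0.595558 ≈ 0.097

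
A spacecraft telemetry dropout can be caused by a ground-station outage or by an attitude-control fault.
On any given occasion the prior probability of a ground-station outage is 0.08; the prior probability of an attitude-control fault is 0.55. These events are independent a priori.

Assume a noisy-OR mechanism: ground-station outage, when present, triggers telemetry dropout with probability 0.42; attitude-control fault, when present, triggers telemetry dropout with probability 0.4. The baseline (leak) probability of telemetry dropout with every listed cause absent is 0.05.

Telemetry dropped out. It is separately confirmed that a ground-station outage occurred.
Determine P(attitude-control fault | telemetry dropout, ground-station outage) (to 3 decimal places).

Under noisy-OR, P(telemetry dropout | causes) = 1 − (1−0.05)·∏(1−qᵢ) over the active causes.
For the numerator, keep only attitude-control fault=true terms: 0.6694×0.55 = 0.368170
The normalizing constant is 0.449×0.45 + 0.6694×0.55 = 0.570220
P(attitude-control fault | telemetry dropout, ground-station outage) = 0.368170/0.570220 ≈ 0.646

P(attitude-control fault | telemetry dropout, ground-station outage) ≈ 0.646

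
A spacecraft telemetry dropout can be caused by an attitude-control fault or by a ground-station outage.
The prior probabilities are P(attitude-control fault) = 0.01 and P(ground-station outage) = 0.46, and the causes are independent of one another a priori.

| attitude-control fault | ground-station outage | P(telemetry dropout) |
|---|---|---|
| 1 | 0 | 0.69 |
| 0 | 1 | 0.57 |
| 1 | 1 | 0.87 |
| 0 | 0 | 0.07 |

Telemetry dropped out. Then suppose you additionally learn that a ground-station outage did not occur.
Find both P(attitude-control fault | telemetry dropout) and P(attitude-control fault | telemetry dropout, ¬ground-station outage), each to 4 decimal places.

Sum P(telemetry dropout|·) weighted by the priors over the 4 (attitude-control fault, ground-station outage) configurations:
  P(telemetry dropout) = 0.07*0.99*0.54 + 0.57*0.99*0.46 + 0.69*0.01*0.54 + 0.87*0.01*0.46
        = 0.037422 + 0.259578 + 0.003726 + 0.004002 = 0.304728
The terms with attitude-control fault present sum to 0.007728, so
  P(attitude-control fault | telemetry dropout) = 0.007728 / 0.304728 ≈ 0.0254

Now condition on the additional information:
Enumerate both values of attitude-control fault and weight by the priors:
  P(telemetry dropout | ¬ground-station outage) = 0.07×0.99 + 0.69×0.01
        = 0.069300 + 0.006900 = 0.076200
Keeping only the attitude-control fault-present terms gives 0.006900, so
  P(attitude-control fault | telemetry dropout, ¬ground-station outage) = 0.006900 / 0.076200 ≈ 0.0906
Ruling out ground-station outage raises the posterior on attitude-control fault — the flip side of explaining away.

P(attitude-control fault | telemetry dropout) ≈ 0.0254; P(attitude-control fault | telemetry dropout, ¬ground-station outage) ≈ 0.0906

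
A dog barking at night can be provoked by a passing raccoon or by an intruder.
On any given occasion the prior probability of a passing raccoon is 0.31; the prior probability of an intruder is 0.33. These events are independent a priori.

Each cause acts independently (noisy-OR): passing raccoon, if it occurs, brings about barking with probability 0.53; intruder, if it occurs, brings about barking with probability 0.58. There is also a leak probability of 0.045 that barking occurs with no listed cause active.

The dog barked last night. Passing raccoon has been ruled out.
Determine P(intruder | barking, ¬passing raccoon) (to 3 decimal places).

P(intruder | barking, ¬passing raccoon) ≈ 0.868

Under noisy-OR, P(barking | causes) = 1 − (1−0.045)·∏(1−qᵢ) over the active causes.
Sum P(barking|·) weighted by the priors over both values of intruder:
  P(barking | ¬passing raccoon) = 0.045*0.67 + 0.5989*0.33
        = 0.030150 + 0.197637 = 0.227787
The terms with intruder present sum to 0.197637, so
  P(intruder | barking, ¬passing raccoon) = 0.197637 / 0.227787 ≈ 0.868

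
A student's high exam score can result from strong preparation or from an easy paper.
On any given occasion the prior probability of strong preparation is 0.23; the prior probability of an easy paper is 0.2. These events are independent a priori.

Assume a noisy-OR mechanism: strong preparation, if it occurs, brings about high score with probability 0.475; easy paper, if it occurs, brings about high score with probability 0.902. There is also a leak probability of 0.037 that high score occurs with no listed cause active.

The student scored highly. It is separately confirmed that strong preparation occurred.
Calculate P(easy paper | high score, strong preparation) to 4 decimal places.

P(easy paper | high score, strong preparation) ≈ 0.3246

Under noisy-OR, P(high score | causes) = 1 − (1−0.037)·∏(1−qᵢ) over the active causes.
Sum P(high score|·) weighted by the priors over both values of easy paper:
  P(high score | strong preparation) = 0.494425*0.8 + 0.950454*0.2
        = 0.395540 + 0.190091 = 0.585631
Configurations with easy paper contribute 0.190091, so
  P(easy paper | high score, strong preparation) = 0.190091 / 0.585631 ≈ 0.3246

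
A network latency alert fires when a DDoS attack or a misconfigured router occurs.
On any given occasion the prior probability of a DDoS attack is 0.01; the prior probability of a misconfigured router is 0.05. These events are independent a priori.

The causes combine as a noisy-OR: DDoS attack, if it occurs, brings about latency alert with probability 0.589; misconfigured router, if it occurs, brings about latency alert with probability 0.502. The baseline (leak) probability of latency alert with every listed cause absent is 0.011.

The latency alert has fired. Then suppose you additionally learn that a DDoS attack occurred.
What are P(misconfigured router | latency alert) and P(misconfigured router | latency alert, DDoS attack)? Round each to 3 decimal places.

Under noisy-OR, P(latency alert | causes) = 1 − (1−0.011)·∏(1−qᵢ) over the active causes.
Numerator (weight on configurations with misconfigured router): 0.025120 + 0.000399 = 0.025519
The normalizing constant is 0.011×0.99×0.95 + 0.507478×0.99×0.05 + 0.593521×0.01×0.95 + 0.797573×0.01×0.05 = 0.041502
P(misconfigured router | latency alert) = 0.025519/0.041502 ≈ 0.615

Now condition on the additional information:
For the numerator, keep only misconfigured router=true terms: 0.797573*0.05 = 0.039879
The normalizing constant is 0.593521*0.95 + 0.797573*0.05 = 0.603724
Posterior = 0.039879 / 0.603724 ≈ 0.066
Conditioning on DDoS attack lowers the posterior on misconfigured router: the classic explaining-away effect in a common-effect structure.

P(misconfigured router | latency alert) ≈ 0.615; P(misconfigured router | latency alert, DDoS attack) ≈ 0.066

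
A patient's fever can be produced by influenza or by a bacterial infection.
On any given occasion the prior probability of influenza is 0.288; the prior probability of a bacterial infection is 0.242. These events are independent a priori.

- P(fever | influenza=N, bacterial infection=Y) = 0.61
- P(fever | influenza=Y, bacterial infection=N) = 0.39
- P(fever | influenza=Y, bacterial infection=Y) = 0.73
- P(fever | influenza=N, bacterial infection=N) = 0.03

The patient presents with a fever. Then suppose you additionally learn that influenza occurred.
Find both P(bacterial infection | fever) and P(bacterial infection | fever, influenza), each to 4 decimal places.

P(bacterial infection | fever) ≈ 0.6062; P(bacterial infection | fever, influenza) ≈ 0.3741

Enumerate the 4 (influenza, bacterial infection) configurations and weight by the priors:
  P(fever) = 0.03×0.712×0.758 + 0.61×0.712×0.242 + 0.39×0.288×0.758 + 0.73×0.288×0.242
        = 0.016191 + 0.105105 + 0.085139 + 0.050878 = 0.257313
The terms with bacterial infection present sum to 0.155983, so
  P(bacterial infection | fever) = 0.155983 / 0.257313 ≈ 0.6062

Now also conditioning on influenza=true:
P(fever | influenza) = 0.39×0.758 + 0.73×0.242 = 0.295620 + 0.176660 = 0.472280
Restricting to configurations with bacterial infection present: 0.73×0.242 = 0.176660.
So P(bacterial infection | fever, influenza) = 0.176660/0.472280 ≈ 0.3741.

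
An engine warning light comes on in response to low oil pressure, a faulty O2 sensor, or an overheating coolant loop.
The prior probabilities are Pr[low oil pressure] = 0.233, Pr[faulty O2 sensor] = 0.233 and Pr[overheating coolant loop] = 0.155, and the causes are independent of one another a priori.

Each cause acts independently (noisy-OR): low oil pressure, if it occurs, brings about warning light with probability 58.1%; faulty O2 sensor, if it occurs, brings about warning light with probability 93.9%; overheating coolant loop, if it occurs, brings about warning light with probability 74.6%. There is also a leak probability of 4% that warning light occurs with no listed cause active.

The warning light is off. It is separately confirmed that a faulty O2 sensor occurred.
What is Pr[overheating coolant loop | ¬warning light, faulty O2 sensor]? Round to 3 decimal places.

Pr[overheating coolant loop | ¬warning light, faulty O2 sensor] ≈ 0.045

Under noisy-OR, P(warning light | causes) = 1 − (1−0.04)·∏(1−qᵢ) over the active causes.
Sum P(¬warning light|·) weighted by the priors over the 4 (low oil pressure, overheating coolant loop) configurations:
  P(¬warning light | faulty O2 sensor) = 0.05856·0.767·0.845 + 0.014874·0.767·0.155 + 0.024537·0.233·0.845 + 0.006232·0.233·0.155
        = 0.037954 + 0.001768 + 0.004831 + 0.000225 = 0.044778
Configurations with overheating coolant loop contribute 0.001993, so
  P(overheating coolant loop | ¬warning light, faulty O2 sensor) = 0.001993 / 0.044778 ≈ 0.045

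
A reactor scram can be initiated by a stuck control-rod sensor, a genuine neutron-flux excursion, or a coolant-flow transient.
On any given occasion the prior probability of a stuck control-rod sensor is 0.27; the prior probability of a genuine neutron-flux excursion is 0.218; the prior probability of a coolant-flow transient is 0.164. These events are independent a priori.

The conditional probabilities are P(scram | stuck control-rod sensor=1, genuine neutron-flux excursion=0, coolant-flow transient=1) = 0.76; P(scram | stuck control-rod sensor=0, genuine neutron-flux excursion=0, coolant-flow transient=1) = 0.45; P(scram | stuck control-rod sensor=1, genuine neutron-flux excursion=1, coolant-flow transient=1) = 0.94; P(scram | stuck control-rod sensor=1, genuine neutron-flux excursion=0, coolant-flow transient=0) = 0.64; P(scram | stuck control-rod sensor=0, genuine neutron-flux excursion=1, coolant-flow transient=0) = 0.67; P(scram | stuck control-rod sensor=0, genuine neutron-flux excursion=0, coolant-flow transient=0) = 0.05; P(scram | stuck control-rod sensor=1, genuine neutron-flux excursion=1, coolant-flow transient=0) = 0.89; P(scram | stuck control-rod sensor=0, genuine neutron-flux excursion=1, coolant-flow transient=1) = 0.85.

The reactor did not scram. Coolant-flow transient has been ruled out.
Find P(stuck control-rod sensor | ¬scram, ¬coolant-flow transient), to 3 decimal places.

P(stuck control-rod sensor | ¬scram, ¬coolant-flow transient) ≈ 0.122

P(¬scram | ¬coolant-flow transient) = 0.95×0.73×0.782 + 0.33×0.73×0.218 + 0.36×0.27×0.782 + 0.11×0.27×0.218 = 0.542317 + 0.052516 + 0.076010 + 0.006475 = 0.677318
The stuck control-rod sensor-present share is 0.076010 + 0.006475 = 0.082485.
P(stuck control-rod sensor | ¬scram, ¬coolant-flow transient) = 0.082485 / 0.677318 ≈ 0.122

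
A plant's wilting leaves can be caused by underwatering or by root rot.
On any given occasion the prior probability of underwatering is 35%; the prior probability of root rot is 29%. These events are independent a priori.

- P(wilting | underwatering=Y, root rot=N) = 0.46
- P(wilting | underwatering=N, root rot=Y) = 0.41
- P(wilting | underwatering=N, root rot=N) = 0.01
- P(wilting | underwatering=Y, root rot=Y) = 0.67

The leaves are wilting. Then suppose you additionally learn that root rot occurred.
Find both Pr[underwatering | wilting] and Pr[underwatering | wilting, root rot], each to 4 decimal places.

Pr[underwatering | wilting] ≈ 0.6900; Pr[underwatering | wilting, root rot] ≈ 0.4681

Weight on underwatering=true, given the evidence: 0.114310 + 0.068005 = 0.182315
The normalizing constant is 0.01·0.65·0.71 + 0.41·0.65·0.29 + 0.46·0.35·0.71 + 0.67·0.35·0.29 = 0.264215
Posterior = 0.182315 / 0.264215 ≈ 0.6900

With the extra evidence:
Enumerate both values of underwatering and weight by the priors:
  P(wilting | root rot) = 0.41·0.65 + 0.67·0.35
        = 0.266500 + 0.234500 = 0.501000
The terms with underwatering present sum to 0.234500, so
  P(underwatering | wilting, root rot) = 0.234500 / 0.501000 ≈ 0.4681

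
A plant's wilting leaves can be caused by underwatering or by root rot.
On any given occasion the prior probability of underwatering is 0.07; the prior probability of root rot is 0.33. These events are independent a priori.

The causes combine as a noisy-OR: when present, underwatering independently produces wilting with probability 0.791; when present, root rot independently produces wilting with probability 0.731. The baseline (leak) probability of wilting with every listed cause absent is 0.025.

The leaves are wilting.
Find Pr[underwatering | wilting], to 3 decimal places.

Pr[underwatering | wilting] ≈ 0.196

Under noisy-OR, P(wilting | causes) = 1 − (1−0.025)·∏(1−qᵢ) over the active causes.
P(wilting) = 0.025×0.93×0.67 + 0.737725×0.93×0.33 + 0.796225×0.07×0.67 + 0.945185×0.07×0.33 = 0.015578 + 0.226408 + 0.037343 + 0.021834 = 0.301163
Of this, 0.059177 comes from 0.037343 + 0.021834 (the underwatering=true cases).
So P(underwatering | wilting) = 0.059177/0.301163 ≈ 0.196.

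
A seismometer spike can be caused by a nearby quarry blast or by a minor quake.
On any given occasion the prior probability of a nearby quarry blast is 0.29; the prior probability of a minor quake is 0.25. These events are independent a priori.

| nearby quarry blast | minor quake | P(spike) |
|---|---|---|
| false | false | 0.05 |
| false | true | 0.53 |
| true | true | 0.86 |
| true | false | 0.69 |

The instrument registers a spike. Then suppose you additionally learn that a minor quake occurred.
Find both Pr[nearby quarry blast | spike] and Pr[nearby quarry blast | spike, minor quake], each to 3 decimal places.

P(spike) = 0.05×0.71×0.75 + 0.53×0.71×0.25 + 0.69×0.29×0.75 + 0.86×0.29×0.25 = 0.026625 + 0.094075 + 0.150075 + 0.062350 = 0.333125
The nearby quarry blast-present share is 0.150075 + 0.062350 = 0.212425.
P(nearby quarry blast | spike) = 0.212425 / 0.333125 ≈ 0.638

Now also conditioning on minor quake=true:
P(spike | minor quake) = 0.53×0.71 + 0.86×0.29 = 0.376300 + 0.249400 = 0.625700
Of this, 0.249400 comes from 0.86×0.29 (the nearby quarry blast=true cases).
P(nearby quarry blast | spike, minor quake) = 0.249400 / 0.625700 ≈ 0.399
The drop from 0.638 to 0.399 is the explaining-away (discounting) effect.

Pr[nearby quarry blast | spike] ≈ 0.638; Pr[nearby quarry blast | spike, minor quake] ≈ 0.399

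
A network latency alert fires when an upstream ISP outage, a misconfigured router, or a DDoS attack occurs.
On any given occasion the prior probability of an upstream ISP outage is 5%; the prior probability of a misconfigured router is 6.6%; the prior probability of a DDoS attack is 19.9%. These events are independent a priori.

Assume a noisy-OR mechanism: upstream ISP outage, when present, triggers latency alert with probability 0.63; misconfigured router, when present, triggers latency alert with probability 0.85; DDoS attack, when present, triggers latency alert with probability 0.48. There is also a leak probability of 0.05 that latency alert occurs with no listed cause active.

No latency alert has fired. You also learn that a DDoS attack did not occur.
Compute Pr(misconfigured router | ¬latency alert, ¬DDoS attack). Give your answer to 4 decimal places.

Pr(misconfigured router | ¬latency alert, ¬DDoS attack) ≈ 0.0105

Under noisy-OR, P(latency alert | causes) = 1 − (1−0.05)·∏(1−qᵢ) over the active causes.
P(¬latency alert | ¬DDoS attack) = 0.95×0.95×0.934 + 0.1425×0.95×0.066 + 0.3515×0.05×0.934 + 0.052725×0.05×0.066 = 0.842935 + 0.008935 + 0.016415 + 0.000174 = 0.868459
Restricting to configurations with misconfigured router present: 0.008935 + 0.000174 = 0.009109.
So P(misconfigured router | ¬latency alert, ¬DDoS attack) = 0.009109/0.868459 ≈ 0.0105.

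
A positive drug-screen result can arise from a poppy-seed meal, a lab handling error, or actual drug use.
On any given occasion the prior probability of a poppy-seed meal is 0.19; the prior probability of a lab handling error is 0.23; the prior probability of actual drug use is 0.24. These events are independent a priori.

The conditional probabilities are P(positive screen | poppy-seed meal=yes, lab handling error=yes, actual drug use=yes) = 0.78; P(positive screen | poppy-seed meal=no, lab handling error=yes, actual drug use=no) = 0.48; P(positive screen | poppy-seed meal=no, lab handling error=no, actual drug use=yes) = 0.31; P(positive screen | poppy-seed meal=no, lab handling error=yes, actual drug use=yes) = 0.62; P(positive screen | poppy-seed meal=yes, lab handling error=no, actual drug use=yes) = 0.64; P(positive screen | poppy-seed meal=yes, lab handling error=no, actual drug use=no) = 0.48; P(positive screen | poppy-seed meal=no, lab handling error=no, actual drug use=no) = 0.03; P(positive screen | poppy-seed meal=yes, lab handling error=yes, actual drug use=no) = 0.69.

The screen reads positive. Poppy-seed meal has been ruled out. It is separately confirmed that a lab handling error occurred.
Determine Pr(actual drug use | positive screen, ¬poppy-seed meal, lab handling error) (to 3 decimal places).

Pr(actual drug use | positive screen, ¬poppy-seed meal, lab handling error) ≈ 0.290

Sum P(positive screen|·) weighted by the priors over both values of actual drug use:
  P(positive screen | ¬poppy-seed meal, lab handling error) = 0.48*0.76 + 0.62*0.24
        = 0.364800 + 0.148800 = 0.513600
The terms with actual drug use present sum to 0.148800, so
  P(actual drug use | positive screen, ¬poppy-seed meal, lab handling error) = 0.148800 / 0.513600 ≈ 0.290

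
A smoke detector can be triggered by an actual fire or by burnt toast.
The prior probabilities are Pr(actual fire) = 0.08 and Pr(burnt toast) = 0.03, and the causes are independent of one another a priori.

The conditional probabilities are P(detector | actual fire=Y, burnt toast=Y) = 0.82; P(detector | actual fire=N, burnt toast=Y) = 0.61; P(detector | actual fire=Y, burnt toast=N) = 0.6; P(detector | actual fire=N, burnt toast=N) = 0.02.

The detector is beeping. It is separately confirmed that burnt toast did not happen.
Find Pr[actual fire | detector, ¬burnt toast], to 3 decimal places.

Pr[actual fire | detector, ¬burnt toast] ≈ 0.723

Weight on actual fire=true, given the evidence: 0.6*0.08 = 0.048000
Denominator P(detector | ¬burnt toast): 0.02*0.92 + 0.6*0.08 = 0.066400
P(actual fire | detector, ¬burnt toast) = 0.048000/0.066400 ≈ 0.723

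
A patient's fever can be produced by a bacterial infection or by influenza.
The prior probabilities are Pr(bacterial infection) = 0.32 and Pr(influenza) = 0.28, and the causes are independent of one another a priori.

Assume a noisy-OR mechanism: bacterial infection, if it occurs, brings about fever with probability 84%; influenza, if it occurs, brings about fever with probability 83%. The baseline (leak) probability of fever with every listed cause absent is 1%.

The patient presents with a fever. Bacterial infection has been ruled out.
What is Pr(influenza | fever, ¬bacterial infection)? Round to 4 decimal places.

Pr(influenza | fever, ¬bacterial infection) ≈ 0.9700

Under noisy-OR, P(fever | causes) = 1 − (1−0.01)·∏(1−qᵢ) over the active causes.
Numerator (weight on configurations with influenza): 0.8317·0.28 = 0.232876
The normalizing constant is 0.01·0.72 + 0.8317·0.28 = 0.240076
Posterior = 0.232876 / 0.240076 ≈ 0.9700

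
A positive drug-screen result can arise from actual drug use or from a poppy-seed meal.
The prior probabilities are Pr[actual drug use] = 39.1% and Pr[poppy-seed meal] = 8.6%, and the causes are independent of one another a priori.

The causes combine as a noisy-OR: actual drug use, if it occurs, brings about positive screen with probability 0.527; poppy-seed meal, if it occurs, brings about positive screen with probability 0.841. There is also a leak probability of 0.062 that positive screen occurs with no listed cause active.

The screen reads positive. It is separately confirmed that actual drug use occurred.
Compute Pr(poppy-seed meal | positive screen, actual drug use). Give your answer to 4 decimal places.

Pr(poppy-seed meal | positive screen, actual drug use) ≈ 0.1358

Under noisy-OR, P(positive screen | causes) = 1 − (1−0.062)·∏(1−qᵢ) over the active causes.
P(positive screen | actual drug use) = 0.556326·0.914 + 0.929456·0.086 = 0.508482 + 0.079933 = 0.588415
Of this, 0.079933 comes from 0.929456·0.086 (the poppy-seed meal=true cases).
P(poppy-seed meal | positive screen, actual drug use) = 0.079933 / 0.588415 ≈ 0.1358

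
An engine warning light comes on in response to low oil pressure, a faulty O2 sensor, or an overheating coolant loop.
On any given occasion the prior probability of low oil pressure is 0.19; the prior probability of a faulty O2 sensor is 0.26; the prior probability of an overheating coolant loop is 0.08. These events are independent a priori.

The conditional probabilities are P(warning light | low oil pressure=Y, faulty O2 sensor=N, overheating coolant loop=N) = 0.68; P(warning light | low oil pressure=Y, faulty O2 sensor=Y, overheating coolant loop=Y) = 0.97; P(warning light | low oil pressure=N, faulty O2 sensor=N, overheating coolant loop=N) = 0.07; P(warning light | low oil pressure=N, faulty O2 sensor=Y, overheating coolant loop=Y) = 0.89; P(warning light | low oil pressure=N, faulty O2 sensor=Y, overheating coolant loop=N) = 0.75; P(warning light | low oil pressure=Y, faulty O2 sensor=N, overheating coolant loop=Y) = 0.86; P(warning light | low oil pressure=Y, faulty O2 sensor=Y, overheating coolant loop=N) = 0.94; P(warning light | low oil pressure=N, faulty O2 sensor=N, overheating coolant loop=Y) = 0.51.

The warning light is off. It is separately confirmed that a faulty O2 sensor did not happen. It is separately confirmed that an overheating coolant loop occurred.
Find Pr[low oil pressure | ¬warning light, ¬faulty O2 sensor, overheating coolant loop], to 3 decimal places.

P(¬warning light | ¬faulty O2 sensor, overheating coolant loop) = 0.49*0.81 + 0.14*0.19 = 0.396900 + 0.026600 = 0.423500
The low oil pressure-present share is 0.14*0.19 = 0.026600.
P(low oil pressure | ¬warning light, ¬faulty O2 sensor, overheating coolant loop) = 0.026600 / 0.423500 ≈ 0.063

Pr[low oil pressure | ¬warning light, ¬faulty O2 sensor, overheating coolant loop] ≈ 0.063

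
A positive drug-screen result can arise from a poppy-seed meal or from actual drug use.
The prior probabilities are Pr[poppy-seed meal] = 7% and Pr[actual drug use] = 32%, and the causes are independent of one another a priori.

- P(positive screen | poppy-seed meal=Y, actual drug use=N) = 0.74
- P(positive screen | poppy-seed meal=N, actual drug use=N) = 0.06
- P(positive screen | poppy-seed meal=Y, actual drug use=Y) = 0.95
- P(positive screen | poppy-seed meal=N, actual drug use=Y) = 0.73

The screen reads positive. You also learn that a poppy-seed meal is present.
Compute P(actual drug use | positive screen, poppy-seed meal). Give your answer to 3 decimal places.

P(actual drug use | positive screen, poppy-seed meal) ≈ 0.377

P(positive screen | poppy-seed meal) = 0.74·0.68 + 0.95·0.32 = 0.503200 + 0.304000 = 0.807200
Of this, 0.304000 comes from 0.95·0.32 (the actual drug use=true cases).
So P(actual drug use | positive screen, poppy-seed meal) = 0.304000/0.807200 ≈ 0.377.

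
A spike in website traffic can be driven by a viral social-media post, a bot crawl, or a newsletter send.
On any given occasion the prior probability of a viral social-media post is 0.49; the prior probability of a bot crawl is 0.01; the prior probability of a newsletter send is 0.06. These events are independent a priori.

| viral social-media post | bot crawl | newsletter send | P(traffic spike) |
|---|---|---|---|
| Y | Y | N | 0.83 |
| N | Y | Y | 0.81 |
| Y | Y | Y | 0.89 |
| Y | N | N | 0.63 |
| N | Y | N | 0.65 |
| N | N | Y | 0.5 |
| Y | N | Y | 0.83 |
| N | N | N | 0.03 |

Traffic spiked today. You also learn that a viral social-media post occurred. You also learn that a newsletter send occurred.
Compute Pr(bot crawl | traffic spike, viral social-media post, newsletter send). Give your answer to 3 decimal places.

Sum P(traffic spike|·) weighted by the priors over both values of bot crawl:
  P(traffic spike | viral social-media post, newsletter send) = 0.83*0.99 + 0.89*0.01
        = 0.821700 + 0.008900 = 0.830600
Configurations with bot crawl contribute 0.008900, so
  P(bot crawl | traffic spike, viral social-media post, newsletter send) = 0.008900 / 0.830600 ≈ 0.011

Pr(bot crawl | traffic spike, viral social-media post, newsletter send) ≈ 0.011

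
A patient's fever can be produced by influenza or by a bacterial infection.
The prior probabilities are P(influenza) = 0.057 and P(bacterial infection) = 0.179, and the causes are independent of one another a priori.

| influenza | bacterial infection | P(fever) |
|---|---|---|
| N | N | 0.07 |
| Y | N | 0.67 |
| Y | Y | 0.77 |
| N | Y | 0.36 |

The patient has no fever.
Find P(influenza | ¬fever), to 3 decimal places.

P(influenza | ¬fever) ≈ 0.021

P(¬fever) = 0.93*0.943*0.821 + 0.64*0.943*0.179 + 0.33*0.057*0.821 + 0.23*0.057*0.179 = 0.720009 + 0.108030 + 0.015443 + 0.002347 = 0.845829
Restricting to configurations with influenza present: 0.015443 + 0.002347 = 0.017790.
So P(influenza | ¬fever) = 0.017790/0.845829 ≈ 0.021.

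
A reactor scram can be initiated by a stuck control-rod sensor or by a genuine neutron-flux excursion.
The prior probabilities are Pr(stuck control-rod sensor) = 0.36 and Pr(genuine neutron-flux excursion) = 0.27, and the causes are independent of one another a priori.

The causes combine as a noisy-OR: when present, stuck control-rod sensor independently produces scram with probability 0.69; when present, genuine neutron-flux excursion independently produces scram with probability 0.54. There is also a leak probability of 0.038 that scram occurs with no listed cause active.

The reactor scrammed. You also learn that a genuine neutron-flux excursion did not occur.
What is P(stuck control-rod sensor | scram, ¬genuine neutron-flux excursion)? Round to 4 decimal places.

Under noisy-OR, P(scram | causes) = 1 − (1−0.038)·∏(1−qᵢ) over the active causes.
Numerator (weight on configurations with stuck control-rod sensor): 0.70178·0.36 = 0.252641
Denominator P(scram | ¬genuine neutron-flux excursion): 0.038·0.64 + 0.70178·0.36 = 0.276961
P(stuck control-rod sensor | scram, ¬genuine neutron-flux excursion) = 0.252641/0.276961 ≈ 0.9122

P(stuck control-rod sensor | scram, ¬genuine neutron-flux excursion) ≈ 0.9122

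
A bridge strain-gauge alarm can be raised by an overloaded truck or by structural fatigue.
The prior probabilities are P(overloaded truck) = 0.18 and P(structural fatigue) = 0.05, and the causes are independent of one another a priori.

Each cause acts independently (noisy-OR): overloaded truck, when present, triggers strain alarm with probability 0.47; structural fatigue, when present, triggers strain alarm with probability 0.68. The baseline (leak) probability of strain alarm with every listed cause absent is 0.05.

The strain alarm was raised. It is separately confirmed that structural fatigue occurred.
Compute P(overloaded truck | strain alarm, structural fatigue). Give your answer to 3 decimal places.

Under noisy-OR, P(strain alarm | causes) = 1 − (1−0.05)·∏(1−qᵢ) over the active causes.
P(strain alarm | structural fatigue) = 0.696·0.82 + 0.83888·0.18 = 0.570720 + 0.150998 = 0.721718
The overloaded truck-present share is 0.83888·0.18 = 0.150998.
Hence the posterior is 0.150998/0.721718 ≈ 0.209.

P(overloaded truck | strain alarm, structural fatigue) ≈ 0.209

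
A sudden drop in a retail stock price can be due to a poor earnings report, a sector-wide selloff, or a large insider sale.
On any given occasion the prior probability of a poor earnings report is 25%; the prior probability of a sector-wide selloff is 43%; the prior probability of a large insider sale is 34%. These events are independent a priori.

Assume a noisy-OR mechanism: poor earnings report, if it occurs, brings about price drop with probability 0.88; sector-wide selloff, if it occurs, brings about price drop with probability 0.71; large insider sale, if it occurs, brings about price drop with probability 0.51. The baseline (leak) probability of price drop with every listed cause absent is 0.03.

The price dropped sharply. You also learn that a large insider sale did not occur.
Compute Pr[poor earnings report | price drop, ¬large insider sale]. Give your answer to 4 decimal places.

Under noisy-OR, P(price drop | causes) = 1 − (1−0.03)·∏(1−qᵢ) over the active causes.
Enumerate the 4 (poor earnings report, sector-wide selloff) configurations and weight by the priors:
  P(price drop | ¬large insider sale) = 0.03·0.75·0.57 + 0.7187·0.75·0.43 + 0.8836·0.25·0.57 + 0.966244·0.25·0.43
        = 0.012825 + 0.231781 + 0.125913 + 0.103871 = 0.474390
The terms with poor earnings report present sum to 0.229784, so
  P(poor earnings report | price drop, ¬large insider sale) = 0.229784 / 0.474390 ≈ 0.4844

Pr[poor earnings report | price drop, ¬large insider sale] ≈ 0.4844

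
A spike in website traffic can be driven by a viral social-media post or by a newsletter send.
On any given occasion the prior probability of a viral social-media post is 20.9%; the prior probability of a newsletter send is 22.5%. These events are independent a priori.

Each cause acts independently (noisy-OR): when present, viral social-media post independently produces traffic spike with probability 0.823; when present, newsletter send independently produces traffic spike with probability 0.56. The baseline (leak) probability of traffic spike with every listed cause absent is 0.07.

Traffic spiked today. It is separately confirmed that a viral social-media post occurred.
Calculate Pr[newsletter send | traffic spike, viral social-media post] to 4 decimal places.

Pr[newsletter send | traffic spike, viral social-media post] ≈ 0.2438

Under noisy-OR, P(traffic spike | causes) = 1 − (1−0.07)·∏(1−qᵢ) over the active causes.
Enumerate both values of newsletter send and weight by the priors:
  P(traffic spike | viral social-media post) = 0.83539*0.775 + 0.927572*0.225
        = 0.647427 + 0.208704 = 0.856131
Configurations with newsletter send contribute 0.208704, so
  P(newsletter send | traffic spike, viral social-media post) = 0.208704 / 0.856131 ≈ 0.2438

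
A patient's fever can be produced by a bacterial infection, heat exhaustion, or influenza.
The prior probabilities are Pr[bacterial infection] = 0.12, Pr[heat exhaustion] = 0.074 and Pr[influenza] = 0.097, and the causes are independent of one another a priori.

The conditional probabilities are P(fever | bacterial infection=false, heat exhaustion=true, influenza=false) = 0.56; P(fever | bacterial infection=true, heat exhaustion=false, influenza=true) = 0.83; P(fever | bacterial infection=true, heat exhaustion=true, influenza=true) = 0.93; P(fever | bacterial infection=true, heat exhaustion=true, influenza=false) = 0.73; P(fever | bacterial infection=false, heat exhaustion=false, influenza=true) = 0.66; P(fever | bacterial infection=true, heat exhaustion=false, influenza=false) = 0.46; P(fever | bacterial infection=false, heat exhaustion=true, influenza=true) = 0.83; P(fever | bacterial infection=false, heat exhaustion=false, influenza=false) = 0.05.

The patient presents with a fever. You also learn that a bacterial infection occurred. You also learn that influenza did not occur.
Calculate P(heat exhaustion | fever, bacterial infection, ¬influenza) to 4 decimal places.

P(heat exhaustion | fever, bacterial infection, ¬influenza) ≈ 0.1125

P(fever | bacterial infection, ¬influenza) = 0.46·0.926 + 0.73·0.074 = 0.425960 + 0.054020 = 0.479980
The heat exhaustion-present share is 0.73·0.074 = 0.054020.
So P(heat exhaustion | fever, bacterial infection, ¬influenza) = 0.054020/0.479980 ≈ 0.1125.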